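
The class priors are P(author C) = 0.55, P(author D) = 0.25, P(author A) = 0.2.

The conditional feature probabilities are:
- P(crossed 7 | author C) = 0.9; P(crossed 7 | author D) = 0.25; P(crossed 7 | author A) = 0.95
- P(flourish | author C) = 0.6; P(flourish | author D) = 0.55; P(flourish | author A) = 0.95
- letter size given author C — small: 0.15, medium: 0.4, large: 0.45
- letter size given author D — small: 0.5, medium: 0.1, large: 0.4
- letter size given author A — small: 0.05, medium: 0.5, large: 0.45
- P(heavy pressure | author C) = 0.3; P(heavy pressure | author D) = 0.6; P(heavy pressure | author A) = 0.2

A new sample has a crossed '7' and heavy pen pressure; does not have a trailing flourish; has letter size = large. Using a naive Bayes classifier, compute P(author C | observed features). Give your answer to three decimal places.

0.779

author C: 0.55 × 0.9 × (1−0.6) × 0.45 × 0.3 = 0.02673
author D: 0.25 × 0.25 × (1−0.55) × 0.4 × 0.6 = 0.00675
author A: 0.2 × 0.95 × (1−0.95) × 0.45 × 0.2 = 0.000855
P(author C | x) = 0.02673 / 0.034335 ≈ 0.779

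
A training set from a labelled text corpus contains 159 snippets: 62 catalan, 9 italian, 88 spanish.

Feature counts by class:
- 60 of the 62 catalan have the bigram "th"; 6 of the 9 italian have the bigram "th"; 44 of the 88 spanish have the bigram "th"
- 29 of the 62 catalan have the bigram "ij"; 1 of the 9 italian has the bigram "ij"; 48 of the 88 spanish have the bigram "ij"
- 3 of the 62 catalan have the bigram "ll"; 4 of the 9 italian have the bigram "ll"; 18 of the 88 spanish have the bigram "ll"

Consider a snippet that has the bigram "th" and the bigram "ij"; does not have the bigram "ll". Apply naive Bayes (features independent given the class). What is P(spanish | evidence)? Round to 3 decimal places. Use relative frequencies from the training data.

catalan: (62/159) × (60/62) × (29/62) × (59/62) ≈ 0.167966
italian: (9/159) × (6/9) × (1/9) × (5/9) ≈ 0.00232937
spanish: (88/159) × (44/88) × (48/88) × (70/88) ≈ 0.120069
P(spanish | x) = 0.120069 / 0.29036437 ≈ 0.414

0.414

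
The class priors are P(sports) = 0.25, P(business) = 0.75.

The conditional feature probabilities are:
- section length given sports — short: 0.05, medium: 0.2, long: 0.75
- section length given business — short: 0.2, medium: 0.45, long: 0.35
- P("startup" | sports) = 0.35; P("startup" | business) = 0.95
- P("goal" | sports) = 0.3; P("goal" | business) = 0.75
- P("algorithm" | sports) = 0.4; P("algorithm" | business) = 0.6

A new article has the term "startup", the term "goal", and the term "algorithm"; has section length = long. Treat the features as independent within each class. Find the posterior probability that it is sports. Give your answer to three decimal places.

sports: 0.25 × 0.75 × 0.35 × 0.3 × 0.4 = 0.007875
business: 0.75 × 0.35 × 0.95 × 0.75 × 0.6 = 0.11221875
P(sports | x) = 0.007875 / 0.12009375 ≈ 0.066

0.066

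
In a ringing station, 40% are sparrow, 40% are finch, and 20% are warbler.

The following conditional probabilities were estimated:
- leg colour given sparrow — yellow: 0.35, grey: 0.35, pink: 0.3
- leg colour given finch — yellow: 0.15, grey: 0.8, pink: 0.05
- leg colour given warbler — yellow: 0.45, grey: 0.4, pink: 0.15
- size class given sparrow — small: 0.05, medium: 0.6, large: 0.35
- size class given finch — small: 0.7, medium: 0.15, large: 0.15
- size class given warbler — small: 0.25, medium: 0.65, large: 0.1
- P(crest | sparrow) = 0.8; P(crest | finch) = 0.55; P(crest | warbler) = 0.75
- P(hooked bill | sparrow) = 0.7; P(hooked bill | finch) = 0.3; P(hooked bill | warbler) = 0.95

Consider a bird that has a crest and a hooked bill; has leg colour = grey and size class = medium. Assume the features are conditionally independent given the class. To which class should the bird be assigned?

sparrow

sparrow: 0.4 × 0.35 × 0.6 × 0.8 × 0.7 = 0.04704
finch: 0.4 × 0.8 × 0.15 × 0.55 × 0.3 = 0.00792
warbler: 0.2 × 0.4 × 0.65 × 0.75 × 0.95 = 0.03705
Highest score → sparrow.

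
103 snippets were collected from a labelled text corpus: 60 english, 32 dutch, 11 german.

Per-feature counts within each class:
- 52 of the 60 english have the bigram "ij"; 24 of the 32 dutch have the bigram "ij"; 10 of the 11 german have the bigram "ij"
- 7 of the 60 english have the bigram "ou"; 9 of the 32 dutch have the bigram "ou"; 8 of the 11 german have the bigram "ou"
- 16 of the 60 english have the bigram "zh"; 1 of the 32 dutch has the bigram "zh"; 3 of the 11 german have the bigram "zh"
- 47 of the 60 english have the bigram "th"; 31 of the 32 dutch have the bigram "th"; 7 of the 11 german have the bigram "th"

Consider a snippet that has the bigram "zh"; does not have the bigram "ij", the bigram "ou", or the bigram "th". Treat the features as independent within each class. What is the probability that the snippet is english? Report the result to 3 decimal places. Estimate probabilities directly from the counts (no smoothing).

0.926

english: (60/103) × (8/60) × (53/60) × (16/60) × (13/60) ≈ 0.00396404
dutch: (32/103) × (8/32) × (23/32) × (1/32) × (1/32) ≈ 0.0000545168
german: (11/103) × (1/11) × (3/11) × (3/11) × (4/11) ≈ 0.000262595
P(english | x) = 0.00396404 / 0.0042811518 ≈ 0.926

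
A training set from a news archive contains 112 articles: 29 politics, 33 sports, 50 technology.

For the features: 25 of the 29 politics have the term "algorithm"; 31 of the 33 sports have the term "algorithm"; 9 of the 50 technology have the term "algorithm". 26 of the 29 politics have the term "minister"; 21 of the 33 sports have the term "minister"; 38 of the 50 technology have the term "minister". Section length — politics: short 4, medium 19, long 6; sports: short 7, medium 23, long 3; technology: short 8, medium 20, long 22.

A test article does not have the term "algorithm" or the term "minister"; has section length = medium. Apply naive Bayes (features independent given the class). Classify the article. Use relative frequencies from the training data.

politics: (29/112) × (4/29) × (3/29) × (19/29) ≈ 0.00242059
sports: (33/112) × (2/33) × (12/33) × (23/33) ≈ 0.00452578
technology: (50/112) × (41/50) × (12/50) × (20/50) ≈ 0.0351429
Highest score → technology.

technology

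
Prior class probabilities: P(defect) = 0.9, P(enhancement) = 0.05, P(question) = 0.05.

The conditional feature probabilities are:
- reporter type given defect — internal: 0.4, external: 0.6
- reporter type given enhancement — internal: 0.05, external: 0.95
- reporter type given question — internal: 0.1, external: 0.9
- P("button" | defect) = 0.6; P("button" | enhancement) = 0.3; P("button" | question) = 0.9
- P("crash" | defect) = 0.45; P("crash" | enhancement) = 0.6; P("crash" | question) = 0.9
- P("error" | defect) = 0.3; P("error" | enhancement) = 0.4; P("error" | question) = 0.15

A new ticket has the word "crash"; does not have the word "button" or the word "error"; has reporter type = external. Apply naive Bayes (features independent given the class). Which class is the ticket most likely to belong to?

defect

defect: 0.9 × 0.6 × (1−0.6) × 0.45 × (1−0.3) = 0.06804
enhancement: 0.05 × 0.95 × (1−0.3) × 0.6 × (1−0.4) = 0.01197
question: 0.05 × 0.9 × (1−0.9) × 0.9 × (1−0.15) = 0.0034425
Highest score → defect.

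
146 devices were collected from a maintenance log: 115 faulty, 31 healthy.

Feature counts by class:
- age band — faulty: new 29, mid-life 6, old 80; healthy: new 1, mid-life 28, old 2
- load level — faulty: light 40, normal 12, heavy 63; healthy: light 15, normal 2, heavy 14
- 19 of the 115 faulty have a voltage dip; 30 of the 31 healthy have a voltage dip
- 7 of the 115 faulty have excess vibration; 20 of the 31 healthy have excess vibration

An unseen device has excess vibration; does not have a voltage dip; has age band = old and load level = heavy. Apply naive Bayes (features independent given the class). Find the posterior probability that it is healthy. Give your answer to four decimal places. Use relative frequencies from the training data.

faulty: (115/146) × (80/115) × (63/115) × (96/115) × (7/115) ≈ 0.0152529
healthy: (31/146) × (2/31) × (14/31) × (1/31) × (20/31) ≈ 0.000128751
P(healthy | x) = 0.000128751 / 0.015381651 ≈ 0.0084

0.0084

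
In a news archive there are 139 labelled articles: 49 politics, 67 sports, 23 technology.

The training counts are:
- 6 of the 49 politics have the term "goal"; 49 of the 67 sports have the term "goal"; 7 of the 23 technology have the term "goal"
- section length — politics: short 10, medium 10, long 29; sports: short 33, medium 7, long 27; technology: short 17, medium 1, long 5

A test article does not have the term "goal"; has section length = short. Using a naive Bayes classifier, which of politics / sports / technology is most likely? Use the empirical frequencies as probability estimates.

technology

politics: (49/139) × (43/49) × (10/49) ≈ 0.0631332
sports: (67/139) × (18/67) × (33/67) ≈ 0.0637818
technology: (23/139) × (16/23) × (17/23) ≈ 0.0850798
Highest score → technology.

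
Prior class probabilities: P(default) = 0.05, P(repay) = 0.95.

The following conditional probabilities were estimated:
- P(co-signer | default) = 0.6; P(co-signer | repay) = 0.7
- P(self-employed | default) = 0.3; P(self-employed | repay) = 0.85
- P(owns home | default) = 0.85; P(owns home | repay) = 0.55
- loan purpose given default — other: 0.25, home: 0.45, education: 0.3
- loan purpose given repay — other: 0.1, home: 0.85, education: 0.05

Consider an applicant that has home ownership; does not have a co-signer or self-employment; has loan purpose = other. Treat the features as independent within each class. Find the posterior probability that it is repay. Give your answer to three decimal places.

default: 0.05 × (1−0.6) × (1−0.3) × 0.85 × 0.25 = 0.002975
repay: 0.95 × (1−0.7) × (1−0.85) × 0.55 × 0.1 = 0.00235125
P(repay | x) = 0.00235125 / 0.00532625 ≈ 0.441

0.441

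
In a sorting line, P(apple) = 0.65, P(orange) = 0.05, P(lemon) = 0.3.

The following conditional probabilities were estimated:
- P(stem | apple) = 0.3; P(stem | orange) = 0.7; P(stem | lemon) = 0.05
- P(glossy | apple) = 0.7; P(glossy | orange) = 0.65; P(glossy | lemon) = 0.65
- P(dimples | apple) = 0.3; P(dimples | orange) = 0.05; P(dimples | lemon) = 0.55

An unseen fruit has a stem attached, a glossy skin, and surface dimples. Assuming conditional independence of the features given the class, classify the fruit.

apple: 0.65 × 0.3 × 0.7 × 0.3 = 0.04095
orange: 0.05 × 0.7 × 0.65 × 0.05 = 0.0011375
lemon: 0.3 × 0.05 × 0.65 × 0.55 = 0.0053625
Highest score → apple.

apple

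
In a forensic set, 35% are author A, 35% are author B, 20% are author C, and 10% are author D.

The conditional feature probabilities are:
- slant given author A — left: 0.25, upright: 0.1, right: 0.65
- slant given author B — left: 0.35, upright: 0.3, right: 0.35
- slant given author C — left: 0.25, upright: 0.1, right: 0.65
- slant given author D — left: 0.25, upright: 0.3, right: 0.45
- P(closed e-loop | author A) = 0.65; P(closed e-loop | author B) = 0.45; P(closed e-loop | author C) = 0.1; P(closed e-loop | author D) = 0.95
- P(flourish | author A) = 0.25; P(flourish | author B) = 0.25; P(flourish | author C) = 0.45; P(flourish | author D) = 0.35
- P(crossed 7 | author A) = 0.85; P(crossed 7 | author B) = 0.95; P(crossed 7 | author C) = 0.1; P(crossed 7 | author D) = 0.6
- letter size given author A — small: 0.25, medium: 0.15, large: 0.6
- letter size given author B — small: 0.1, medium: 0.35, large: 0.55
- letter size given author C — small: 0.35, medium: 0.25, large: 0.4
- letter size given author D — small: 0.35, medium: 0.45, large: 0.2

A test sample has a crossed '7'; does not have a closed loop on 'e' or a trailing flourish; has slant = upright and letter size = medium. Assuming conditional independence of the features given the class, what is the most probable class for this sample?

author B

author A: 0.35 × 0.1 × (1−0.65) × (1−0.25) × 0.85 × 0.15 = 0.00117140625
author B: 0.35 × 0.3 × (1−0.45) × (1−0.25) × 0.95 × 0.35 = 0.01440140625
author C: 0.2 × 0.1 × (1−0.1) × (1−0.45) × 0.1 × 0.25 = 0.0002475
author D: 0.1 × 0.3 × (1−0.95) × (1−0.35) × 0.6 × 0.45 = 0.00026325
Highest score → author B.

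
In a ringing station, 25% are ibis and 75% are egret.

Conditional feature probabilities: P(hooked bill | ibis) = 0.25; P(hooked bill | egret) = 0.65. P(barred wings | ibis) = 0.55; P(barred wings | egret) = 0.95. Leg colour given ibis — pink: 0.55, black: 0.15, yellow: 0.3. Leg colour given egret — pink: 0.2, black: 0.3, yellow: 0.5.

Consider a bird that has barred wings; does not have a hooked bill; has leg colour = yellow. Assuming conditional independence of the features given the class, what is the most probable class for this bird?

egret

ibis: 0.25 × (1−0.25) × 0.55 × 0.3 = 0.0309375
egret: 0.75 × (1−0.65) × 0.95 × 0.5 = 0.1246875
Highest score → egret.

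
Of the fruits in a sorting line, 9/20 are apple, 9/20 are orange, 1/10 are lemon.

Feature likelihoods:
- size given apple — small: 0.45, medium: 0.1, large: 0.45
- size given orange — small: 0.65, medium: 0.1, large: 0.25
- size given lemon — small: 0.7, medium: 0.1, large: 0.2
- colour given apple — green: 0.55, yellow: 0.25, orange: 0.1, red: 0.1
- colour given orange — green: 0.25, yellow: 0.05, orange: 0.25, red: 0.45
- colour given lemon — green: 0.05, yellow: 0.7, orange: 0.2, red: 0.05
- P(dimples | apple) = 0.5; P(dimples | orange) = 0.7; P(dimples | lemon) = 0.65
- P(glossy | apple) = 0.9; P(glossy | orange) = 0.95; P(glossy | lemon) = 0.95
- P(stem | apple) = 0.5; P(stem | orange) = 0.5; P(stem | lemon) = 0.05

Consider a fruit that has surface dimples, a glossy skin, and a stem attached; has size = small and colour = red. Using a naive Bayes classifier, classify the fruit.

orange

apple: 0.45 × 0.45 × 0.1 × 0.5 × 0.9 × 0.5 = 0.00455625
orange: 0.45 × 0.65 × 0.45 × 0.7 × 0.95 × 0.5 = 0.0437653125
lemon: 0.1 × 0.7 × 0.05 × 0.65 × 0.95 × 0.05 = 0.0001080625
Highest score → orange.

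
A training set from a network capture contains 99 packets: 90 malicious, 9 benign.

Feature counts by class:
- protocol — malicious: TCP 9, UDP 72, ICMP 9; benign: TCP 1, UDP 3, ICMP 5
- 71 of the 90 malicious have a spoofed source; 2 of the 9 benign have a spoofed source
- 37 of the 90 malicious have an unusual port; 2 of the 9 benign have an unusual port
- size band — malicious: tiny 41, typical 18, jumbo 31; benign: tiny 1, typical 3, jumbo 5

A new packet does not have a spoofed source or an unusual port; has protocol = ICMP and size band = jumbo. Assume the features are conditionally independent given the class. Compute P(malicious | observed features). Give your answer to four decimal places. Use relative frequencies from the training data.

malicious: (90/99) × (9/90) × (19/90) × (53/90) × (31/90) ≈ 0.00389288
benign: (9/99) × (5/9) × (7/9) × (7/9) × (5/9) ≈ 0.0169736
P(malicious | x) = 0.00389288 / 0.02086648 ≈ 0.1866

0.1866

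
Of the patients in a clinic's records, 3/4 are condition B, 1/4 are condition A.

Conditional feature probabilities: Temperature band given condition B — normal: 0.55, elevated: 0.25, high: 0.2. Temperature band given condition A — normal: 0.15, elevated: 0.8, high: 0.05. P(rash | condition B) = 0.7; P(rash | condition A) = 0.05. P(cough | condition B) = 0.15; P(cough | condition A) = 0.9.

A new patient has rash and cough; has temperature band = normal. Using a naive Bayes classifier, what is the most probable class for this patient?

condition B: 0.75 × 0.55 × 0.7 × 0.15 = 0.0433125
condition A: 0.25 × 0.15 × 0.05 × 0.9 = 0.0016875
Highest score → condition B.

condition B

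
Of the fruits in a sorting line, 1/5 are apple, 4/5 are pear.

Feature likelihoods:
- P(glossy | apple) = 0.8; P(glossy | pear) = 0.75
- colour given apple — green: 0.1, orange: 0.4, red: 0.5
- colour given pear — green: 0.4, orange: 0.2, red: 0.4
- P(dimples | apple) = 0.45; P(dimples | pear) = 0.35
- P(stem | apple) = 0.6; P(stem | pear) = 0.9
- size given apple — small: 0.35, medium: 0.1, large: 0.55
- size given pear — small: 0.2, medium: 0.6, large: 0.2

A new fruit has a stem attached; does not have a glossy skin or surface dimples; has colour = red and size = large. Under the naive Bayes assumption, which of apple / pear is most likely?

pear

apple: 0.2 × (1−0.8) × 0.5 × (1−0.45) × 0.6 × 0.55 = 0.00363
pear: 0.8 × (1−0.75) × 0.4 × (1−0.35) × 0.9 × 0.2 = 0.00936
Highest score → pear.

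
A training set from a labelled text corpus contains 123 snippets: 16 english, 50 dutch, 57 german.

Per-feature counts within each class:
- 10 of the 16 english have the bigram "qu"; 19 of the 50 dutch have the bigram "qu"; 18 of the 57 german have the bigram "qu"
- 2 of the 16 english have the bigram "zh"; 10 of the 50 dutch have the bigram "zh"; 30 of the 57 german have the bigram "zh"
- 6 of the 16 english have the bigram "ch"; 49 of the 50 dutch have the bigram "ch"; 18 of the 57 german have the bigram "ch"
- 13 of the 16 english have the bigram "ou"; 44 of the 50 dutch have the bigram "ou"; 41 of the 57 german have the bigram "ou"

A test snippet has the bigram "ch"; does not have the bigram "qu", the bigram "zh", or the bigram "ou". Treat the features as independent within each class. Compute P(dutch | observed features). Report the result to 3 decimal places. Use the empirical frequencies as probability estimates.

0.592

english: (16/123) × (6/16) × (14/16) × (6/16) × (3/16) ≈ 0.00300114
dutch: (50/123) × (31/50) × (40/50) × (49/50) × (6/50) ≈ 0.0237112
german: (57/123) × (39/57) × (27/57) × (18/57) × (16/57) ≈ 0.0133135
P(dutch | x) = 0.0237112 / 0.04002584 ≈ 0.592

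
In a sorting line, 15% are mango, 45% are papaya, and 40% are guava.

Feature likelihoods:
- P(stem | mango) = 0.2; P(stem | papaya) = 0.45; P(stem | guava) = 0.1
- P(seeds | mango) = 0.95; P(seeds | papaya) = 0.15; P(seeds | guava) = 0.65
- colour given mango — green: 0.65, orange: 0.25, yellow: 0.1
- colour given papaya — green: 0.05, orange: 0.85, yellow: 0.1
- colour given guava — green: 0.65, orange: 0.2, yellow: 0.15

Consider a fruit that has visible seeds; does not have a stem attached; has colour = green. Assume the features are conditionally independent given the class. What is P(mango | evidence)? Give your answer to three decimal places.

mango: 0.15 × (1−0.2) × 0.95 × 0.65 = 0.0741
papaya: 0.45 × (1−0.45) × 0.15 × 0.05 = 0.00185625
guava: 0.4 × (1−0.1) × 0.65 × 0.65 = 0.1521
P(mango | x) = 0.0741 / 0.22805625 ≈ 0.325

0.325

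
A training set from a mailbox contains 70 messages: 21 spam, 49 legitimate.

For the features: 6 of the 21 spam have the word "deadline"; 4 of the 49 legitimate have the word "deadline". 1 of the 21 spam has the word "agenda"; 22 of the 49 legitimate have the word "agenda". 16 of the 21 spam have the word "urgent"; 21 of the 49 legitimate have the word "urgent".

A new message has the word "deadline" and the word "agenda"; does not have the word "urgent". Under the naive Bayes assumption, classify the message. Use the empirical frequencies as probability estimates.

legitimate

spam: (21/70) × (6/21) × (1/21) × (5/21) ≈ 0.000971817
legitimate: (49/70) × (4/49) × (22/49) × (28/49) ≈ 0.0146606
Highest score → legitimate.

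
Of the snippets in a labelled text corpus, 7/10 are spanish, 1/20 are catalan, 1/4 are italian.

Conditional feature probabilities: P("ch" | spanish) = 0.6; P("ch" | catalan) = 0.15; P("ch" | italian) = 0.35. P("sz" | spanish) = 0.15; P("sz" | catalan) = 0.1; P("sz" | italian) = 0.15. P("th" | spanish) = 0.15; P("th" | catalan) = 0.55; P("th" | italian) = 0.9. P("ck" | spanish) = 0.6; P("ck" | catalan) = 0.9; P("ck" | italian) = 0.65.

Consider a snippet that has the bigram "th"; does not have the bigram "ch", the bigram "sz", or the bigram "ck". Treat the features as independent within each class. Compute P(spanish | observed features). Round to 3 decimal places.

spanish: 0.7 × (1−0.6) × (1−0.15) × 0.15 × (1−0.6) = 0.01428
catalan: 0.05 × (1−0.15) × (1−0.1) × 0.55 × (1−0.9) = 0.00210375
italian: 0.25 × (1−0.35) × (1−0.15) × 0.9 × (1−0.65) = 0.043509375
P(spanish | x) = 0.01428 / 0.059893125 ≈ 0.238

0.238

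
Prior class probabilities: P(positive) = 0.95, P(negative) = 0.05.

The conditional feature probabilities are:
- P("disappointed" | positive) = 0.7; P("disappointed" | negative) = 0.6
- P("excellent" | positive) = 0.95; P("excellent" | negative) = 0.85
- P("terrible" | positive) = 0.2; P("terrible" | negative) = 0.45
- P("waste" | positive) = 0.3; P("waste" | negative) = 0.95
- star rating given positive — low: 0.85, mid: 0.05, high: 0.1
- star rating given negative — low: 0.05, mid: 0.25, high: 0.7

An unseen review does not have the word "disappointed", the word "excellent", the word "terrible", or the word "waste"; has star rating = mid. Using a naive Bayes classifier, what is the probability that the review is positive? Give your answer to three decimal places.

0.951

positive: 0.95 × (1−0.7) × (1−0.95) × (1−0.2) × (1−0.3) × 0.05 = 0.000399
negative: 0.05 × (1−0.6) × (1−0.85) × (1−0.45) × (1−0.95) × 0.25 = 0.000020625
P(positive | x) = 0.000399 / 0.000419625 ≈ 0.951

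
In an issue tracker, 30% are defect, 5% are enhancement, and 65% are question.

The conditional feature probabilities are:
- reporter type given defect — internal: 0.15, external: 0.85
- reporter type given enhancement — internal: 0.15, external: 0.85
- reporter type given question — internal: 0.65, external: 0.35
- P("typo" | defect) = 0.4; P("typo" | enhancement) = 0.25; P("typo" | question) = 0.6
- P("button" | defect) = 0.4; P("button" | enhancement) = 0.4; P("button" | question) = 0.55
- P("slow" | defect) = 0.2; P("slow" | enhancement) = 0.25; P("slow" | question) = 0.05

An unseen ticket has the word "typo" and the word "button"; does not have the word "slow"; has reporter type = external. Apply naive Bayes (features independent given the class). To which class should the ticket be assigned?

defect: 0.3 × 0.85 × 0.4 × 0.4 × (1−0.2) = 0.03264
enhancement: 0.05 × 0.85 × 0.25 × 0.4 × (1−0.25) = 0.0031875
question: 0.65 × 0.35 × 0.6 × 0.55 × (1−0.05) = 0.07132125
Highest score → question.

question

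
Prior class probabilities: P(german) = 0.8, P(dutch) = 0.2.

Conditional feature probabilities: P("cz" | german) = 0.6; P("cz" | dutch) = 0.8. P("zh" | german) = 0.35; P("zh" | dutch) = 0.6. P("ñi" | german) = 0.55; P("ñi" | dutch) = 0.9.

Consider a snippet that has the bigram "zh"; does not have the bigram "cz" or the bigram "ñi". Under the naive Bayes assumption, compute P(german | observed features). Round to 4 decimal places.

german: 0.8 × (1−0.6) × 0.35 × (1−0.55) = 0.0504
dutch: 0.2 × (1−0.8) × 0.6 × (1−0.9) = 0.0024
P(german | x) = 0.0504 / 0.0528 ≈ 0.9545

0.9545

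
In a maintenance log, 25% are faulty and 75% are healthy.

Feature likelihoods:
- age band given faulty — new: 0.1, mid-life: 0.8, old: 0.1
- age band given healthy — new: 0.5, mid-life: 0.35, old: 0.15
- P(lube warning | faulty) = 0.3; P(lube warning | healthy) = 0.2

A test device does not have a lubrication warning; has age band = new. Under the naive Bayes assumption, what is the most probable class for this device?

healthy

faulty: 0.25 × 0.1 × (1−0.3) = 0.0175
healthy: 0.75 × 0.5 × (1−0.2) = 0.3
Highest score → healthy.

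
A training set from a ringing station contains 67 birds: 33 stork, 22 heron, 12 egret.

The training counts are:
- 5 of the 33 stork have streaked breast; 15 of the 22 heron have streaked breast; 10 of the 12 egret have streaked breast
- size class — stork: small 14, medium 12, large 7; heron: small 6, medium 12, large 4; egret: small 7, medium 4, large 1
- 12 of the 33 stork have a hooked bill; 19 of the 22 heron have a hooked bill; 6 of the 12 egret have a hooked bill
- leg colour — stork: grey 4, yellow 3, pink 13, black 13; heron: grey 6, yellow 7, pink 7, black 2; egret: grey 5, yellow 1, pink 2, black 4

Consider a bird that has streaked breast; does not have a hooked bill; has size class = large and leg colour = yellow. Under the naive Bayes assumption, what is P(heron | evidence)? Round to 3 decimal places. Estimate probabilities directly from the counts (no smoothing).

stork: (33/67) × (5/33) × (7/33) × (21/33) × (3/33) ≈ 0.000915782
heron: (22/67) × (15/22) × (4/22) × (3/22) × (7/22) ≈ 0.00176615
egret: (12/67) × (10/12) × (1/12) × (6/12) × (1/12) ≈ 0.000518242
P(heron | x) = 0.00176615 / 0.003200174 ≈ 0.552

0.552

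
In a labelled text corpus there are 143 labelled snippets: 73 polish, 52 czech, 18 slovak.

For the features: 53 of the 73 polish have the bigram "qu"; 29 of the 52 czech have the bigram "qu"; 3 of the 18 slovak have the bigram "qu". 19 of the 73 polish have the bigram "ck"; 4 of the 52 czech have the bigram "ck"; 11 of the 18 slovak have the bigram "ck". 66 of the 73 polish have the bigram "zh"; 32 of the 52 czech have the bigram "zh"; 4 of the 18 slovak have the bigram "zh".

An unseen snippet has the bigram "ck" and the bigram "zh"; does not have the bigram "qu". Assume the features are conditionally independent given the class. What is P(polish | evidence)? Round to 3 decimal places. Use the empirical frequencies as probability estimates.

0.601

polish: (73/143) × (20/73) × (19/73) × (66/73) ≈ 0.0329114
czech: (52/143) × (23/52) × (4/52) × (32/52) ≈ 0.00761369
slovak: (18/143) × (15/18) × (11/18) × (4/18) ≈ 0.014245
P(polish | x) = 0.0329114 / 0.05477009 ≈ 0.601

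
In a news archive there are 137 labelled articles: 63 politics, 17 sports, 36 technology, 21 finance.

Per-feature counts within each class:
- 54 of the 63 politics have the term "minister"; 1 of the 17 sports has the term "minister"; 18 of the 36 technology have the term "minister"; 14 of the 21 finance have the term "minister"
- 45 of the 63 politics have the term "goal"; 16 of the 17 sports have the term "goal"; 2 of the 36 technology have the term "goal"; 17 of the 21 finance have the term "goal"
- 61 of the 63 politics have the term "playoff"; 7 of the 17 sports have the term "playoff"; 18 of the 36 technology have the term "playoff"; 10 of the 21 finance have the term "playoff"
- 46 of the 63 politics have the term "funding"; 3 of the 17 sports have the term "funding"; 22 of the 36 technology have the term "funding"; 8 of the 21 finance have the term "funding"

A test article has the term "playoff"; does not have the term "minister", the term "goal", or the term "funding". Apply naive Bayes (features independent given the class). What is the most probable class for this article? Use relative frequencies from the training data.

technology

politics: (63/137) × (9/63) × (18/63) × (61/63) × (17/63) ≈ 0.00490401
sports: (17/137) × (16/17) × (1/17) × (7/17) × (14/17) ≈ 0.00232959
technology: (36/137) × (18/36) × (34/36) × (18/36) × (14/36) ≈ 0.0241281
finance: (21/137) × (7/21) × (4/21) × (10/21) × (13/21) ≈ 0.00286895
Highest score → technology.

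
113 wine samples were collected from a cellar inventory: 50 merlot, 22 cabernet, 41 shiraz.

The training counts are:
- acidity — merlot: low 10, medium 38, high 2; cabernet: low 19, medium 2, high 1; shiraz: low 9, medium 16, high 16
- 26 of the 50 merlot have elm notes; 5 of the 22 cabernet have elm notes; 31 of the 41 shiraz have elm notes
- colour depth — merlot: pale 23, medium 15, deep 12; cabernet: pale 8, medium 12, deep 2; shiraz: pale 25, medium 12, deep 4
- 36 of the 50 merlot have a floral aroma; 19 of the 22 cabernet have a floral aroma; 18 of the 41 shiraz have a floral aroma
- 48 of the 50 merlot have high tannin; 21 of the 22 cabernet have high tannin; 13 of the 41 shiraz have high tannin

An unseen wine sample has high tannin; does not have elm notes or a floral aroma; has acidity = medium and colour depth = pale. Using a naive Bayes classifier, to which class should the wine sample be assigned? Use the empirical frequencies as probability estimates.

merlot: (50/113) × (38/50) × (24/50) × (23/50) × (14/50) × (48/50) ≈ 0.0199588
cabernet: (22/113) × (2/22) × (17/22) × (8/22) × (3/22) × (21/22) ≈ 0.000647352
shiraz: (41/113) × (16/41) × (10/41) × (25/41) × (23/41) × (13/41) ≈ 0.00374556
Highest score → merlot.

merlot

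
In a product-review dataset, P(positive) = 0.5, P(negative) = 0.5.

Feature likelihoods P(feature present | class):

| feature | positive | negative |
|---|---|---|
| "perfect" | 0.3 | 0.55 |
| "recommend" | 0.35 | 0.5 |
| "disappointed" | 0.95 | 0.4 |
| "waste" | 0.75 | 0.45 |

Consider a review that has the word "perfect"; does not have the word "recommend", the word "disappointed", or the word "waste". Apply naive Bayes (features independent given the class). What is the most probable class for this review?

positive: 0.5 × 0.3 × (1−0.35) × (1−0.95) × (1−0.75) = 0.00121875
negative: 0.5 × 0.55 × (1−0.5) × (1−0.4) × (1−0.45) = 0.045375
Highest score → negative.

negative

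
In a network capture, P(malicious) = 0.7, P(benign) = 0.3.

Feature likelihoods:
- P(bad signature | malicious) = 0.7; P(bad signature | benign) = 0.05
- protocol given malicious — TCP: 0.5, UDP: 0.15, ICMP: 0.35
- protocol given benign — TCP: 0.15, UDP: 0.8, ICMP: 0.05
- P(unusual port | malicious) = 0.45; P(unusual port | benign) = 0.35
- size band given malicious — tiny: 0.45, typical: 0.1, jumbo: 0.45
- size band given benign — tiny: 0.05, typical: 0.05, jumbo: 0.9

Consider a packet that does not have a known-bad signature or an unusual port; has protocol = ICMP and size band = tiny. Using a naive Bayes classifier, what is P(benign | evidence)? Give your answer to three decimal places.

0.025

malicious: 0.7 × (1−0.7) × 0.35 × (1−0.45) × 0.45 = 0.01819125
benign: 0.3 × (1−0.05) × 0.05 × (1−0.35) × 0.05 = 0.000463125
P(benign | x) = 0.000463125 / 0.018654375 ≈ 0.025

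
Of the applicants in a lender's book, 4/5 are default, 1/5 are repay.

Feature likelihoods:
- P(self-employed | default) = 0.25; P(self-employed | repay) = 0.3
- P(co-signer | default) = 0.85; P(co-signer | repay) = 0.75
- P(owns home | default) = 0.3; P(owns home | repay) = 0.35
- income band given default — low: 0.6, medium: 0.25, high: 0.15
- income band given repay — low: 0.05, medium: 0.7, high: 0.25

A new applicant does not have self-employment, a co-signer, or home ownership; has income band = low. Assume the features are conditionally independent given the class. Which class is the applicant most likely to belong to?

default: 0.8 × (1−0.25) × (1−0.85) × (1−0.3) × 0.6 = 0.0378
repay: 0.2 × (1−0.3) × (1−0.75) × (1−0.35) × 0.05 = 0.0011375
Highest score → default.

default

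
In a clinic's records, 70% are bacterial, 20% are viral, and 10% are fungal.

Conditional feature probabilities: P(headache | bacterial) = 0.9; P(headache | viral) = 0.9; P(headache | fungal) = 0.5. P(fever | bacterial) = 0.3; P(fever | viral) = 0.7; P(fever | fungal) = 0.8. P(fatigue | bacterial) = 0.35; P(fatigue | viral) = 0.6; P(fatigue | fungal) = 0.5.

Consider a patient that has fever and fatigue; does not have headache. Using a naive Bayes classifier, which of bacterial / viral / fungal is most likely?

bacterial: 0.7 × (1−0.9) × 0.3 × 0.35 = 0.00735
viral: 0.2 × (1−0.9) × 0.7 × 0.6 = 0.0084
fungal: 0.1 × (1−0.5) × 0.8 × 0.5 = 0.02
Highest score → fungal.

fungal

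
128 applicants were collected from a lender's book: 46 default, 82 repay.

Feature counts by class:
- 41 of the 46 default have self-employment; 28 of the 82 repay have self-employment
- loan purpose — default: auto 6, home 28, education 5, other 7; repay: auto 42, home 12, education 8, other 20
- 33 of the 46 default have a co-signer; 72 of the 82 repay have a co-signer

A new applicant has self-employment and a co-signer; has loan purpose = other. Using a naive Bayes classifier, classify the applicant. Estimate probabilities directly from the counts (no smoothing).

default: (46/128) × (41/46) × (7/46) × (33/46) ≈ 0.034968
repay: (82/128) × (28/82) × (20/82) × (72/82) ≈ 0.0468471
Highest score → repay.

repay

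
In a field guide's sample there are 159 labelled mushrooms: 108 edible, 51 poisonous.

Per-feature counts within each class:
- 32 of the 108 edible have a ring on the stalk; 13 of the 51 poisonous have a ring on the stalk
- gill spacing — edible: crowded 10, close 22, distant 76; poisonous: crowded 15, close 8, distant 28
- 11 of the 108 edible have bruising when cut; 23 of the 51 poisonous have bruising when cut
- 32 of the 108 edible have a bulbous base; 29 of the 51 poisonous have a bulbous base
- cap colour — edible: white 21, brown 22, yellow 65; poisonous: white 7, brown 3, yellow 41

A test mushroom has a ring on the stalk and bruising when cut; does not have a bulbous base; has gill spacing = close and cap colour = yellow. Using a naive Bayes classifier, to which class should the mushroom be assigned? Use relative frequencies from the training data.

poisonous

edible: (108/159) × (32/108) × (22/108) × (11/108) × (76/108) × (65/108) ≈ 0.00176848
poisonous: (51/159) × (13/51) × (8/51) × (23/51) × (22/51) × (41/51) ≈ 0.00200581
Highest score → poisonous.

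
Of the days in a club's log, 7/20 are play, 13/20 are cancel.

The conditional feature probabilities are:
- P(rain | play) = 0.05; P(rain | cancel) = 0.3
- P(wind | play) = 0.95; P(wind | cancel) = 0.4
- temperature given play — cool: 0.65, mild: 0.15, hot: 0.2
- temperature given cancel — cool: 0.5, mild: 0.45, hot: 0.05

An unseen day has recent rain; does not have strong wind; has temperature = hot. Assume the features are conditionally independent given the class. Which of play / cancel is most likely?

cancel

play: 0.35 × 0.05 × (1−0.95) × 0.2 = 0.000175
cancel: 0.65 × 0.3 × (1−0.4) × 0.05 = 0.00585
Highest score → cancel.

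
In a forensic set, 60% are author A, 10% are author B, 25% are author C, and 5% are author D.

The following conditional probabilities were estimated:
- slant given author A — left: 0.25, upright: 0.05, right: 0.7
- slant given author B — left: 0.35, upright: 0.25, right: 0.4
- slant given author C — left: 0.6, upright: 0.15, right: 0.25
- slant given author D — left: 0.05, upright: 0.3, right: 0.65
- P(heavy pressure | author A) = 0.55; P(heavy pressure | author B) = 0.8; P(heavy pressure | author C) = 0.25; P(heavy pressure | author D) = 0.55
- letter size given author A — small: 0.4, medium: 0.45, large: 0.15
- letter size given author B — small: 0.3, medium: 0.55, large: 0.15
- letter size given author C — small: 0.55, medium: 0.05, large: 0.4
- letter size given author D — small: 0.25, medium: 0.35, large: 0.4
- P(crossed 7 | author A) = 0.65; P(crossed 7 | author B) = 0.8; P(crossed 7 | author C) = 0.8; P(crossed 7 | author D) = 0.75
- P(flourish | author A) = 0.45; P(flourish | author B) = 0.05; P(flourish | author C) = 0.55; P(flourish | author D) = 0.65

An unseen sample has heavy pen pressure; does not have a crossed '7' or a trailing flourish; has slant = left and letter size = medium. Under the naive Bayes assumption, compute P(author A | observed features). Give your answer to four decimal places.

0.6950

author A: 0.6 × 0.25 × 0.55 × 0.45 × (1−0.65) × (1−0.45) = 0.0071465625
author B: 0.1 × 0.35 × 0.8 × 0.55 × (1−0.8) × (1−0.05) = 0.002926
author C: 0.25 × 0.6 × 0.25 × 0.05 × (1−0.8) × (1−0.55) = 0.00016875
author D: 0.05 × 0.05 × 0.55 × 0.35 × (1−0.75) × (1−0.65) = 0.000042109375
P(author A | x) = 0.0071465625 / 0.010283421875 ≈ 0.6950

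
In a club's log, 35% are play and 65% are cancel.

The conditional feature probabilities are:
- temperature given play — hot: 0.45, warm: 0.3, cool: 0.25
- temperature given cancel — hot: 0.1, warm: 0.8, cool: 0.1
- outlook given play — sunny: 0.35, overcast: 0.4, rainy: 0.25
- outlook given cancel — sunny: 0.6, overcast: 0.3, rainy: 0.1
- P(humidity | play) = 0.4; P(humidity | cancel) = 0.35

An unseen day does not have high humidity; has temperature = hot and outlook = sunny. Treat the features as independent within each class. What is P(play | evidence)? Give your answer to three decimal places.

0.566

play: 0.35 × 0.45 × 0.35 × (1−0.4) = 0.033075
cancel: 0.65 × 0.1 × 0.6 × (1−0.35) = 0.02535
P(play | x) = 0.033075 / 0.058425 ≈ 0.566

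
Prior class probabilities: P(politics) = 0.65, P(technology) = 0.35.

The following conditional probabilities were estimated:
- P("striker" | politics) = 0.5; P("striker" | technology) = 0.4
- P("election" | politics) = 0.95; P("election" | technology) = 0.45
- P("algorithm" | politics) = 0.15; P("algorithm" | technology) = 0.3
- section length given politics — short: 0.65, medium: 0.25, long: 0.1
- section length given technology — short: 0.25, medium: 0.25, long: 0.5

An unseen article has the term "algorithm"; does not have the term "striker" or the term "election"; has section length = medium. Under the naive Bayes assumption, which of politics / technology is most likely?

technology

politics: 0.65 × (1−0.5) × (1−0.95) × 0.15 × 0.25 = 0.000609375
technology: 0.35 × (1−0.4) × (1−0.45) × 0.3 × 0.25 = 0.0086625
Highest score → technology.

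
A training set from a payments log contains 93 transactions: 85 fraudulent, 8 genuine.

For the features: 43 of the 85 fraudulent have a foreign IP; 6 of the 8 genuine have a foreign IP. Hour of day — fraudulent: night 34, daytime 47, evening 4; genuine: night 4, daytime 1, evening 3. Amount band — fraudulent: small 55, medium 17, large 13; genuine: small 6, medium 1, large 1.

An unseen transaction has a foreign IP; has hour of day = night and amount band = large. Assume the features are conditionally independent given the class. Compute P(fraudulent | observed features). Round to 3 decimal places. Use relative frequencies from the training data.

fraudulent: (85/93) × (43/85) × (34/85) × (13/85) ≈ 0.0282859
genuine: (8/93) × (6/8) × (4/8) × (1/8) ≈ 0.00403226
P(fraudulent | x) = 0.0282859 / 0.03231816 ≈ 0.875

0.875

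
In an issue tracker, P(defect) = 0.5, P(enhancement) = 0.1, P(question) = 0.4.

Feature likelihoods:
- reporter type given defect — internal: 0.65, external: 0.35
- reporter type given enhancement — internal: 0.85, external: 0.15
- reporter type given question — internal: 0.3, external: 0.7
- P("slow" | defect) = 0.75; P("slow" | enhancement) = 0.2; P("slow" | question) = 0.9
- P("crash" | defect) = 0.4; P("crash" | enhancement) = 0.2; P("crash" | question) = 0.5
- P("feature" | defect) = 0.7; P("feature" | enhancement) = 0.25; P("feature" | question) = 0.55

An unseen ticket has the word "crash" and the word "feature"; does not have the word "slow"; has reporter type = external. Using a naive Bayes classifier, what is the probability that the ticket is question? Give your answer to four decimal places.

defect: 0.5 × 0.35 × (1−0.75) × 0.4 × 0.7 = 0.01225
enhancement: 0.1 × 0.15 × (1−0.2) × 0.2 × 0.25 = 0.0006
question: 0.4 × 0.7 × (1−0.9) × 0.5 × 0.55 = 0.0077
P(question | x) = 0.0077 / 0.02055 ≈ 0.3747

0.3747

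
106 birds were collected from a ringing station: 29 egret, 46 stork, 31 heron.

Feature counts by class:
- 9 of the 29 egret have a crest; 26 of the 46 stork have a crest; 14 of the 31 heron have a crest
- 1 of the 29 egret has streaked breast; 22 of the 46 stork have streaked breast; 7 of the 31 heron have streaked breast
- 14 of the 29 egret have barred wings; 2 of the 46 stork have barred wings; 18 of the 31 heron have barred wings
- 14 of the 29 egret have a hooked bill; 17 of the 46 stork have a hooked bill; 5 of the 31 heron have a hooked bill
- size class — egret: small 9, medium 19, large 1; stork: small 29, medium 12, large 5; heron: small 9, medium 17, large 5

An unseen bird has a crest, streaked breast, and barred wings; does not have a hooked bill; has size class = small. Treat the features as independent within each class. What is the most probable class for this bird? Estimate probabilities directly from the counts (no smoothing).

heron

egret: (29/106) × (9/29) × (1/29) × (14/29) × (15/29) × (9/29) ≈ 0.000226885
stork: (46/106) × (26/46) × (22/46) × (2/46) × (29/46) × (29/46) ≈ 0.00202715
heron: (31/106) × (14/31) × (7/31) × (18/31) × (26/31) × (9/31) ≈ 0.00421659
Highest score → heron.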